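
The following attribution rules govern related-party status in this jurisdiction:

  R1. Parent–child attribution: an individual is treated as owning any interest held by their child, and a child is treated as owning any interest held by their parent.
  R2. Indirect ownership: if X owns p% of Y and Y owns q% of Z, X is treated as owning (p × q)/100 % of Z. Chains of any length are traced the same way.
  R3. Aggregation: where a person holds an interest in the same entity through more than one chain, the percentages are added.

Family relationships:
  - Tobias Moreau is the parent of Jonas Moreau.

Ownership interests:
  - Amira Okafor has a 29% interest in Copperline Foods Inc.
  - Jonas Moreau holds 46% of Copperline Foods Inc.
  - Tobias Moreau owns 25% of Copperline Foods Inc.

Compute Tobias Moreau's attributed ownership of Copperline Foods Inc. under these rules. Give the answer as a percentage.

71%

By parent–child attribution (R1), Tobias Moreau is treated as also owning Jonas Moreau's interest in Copperline Foods Inc, giving 25% + 46% = 71%.
Direct interest in Copperline Foods Inc: 71%.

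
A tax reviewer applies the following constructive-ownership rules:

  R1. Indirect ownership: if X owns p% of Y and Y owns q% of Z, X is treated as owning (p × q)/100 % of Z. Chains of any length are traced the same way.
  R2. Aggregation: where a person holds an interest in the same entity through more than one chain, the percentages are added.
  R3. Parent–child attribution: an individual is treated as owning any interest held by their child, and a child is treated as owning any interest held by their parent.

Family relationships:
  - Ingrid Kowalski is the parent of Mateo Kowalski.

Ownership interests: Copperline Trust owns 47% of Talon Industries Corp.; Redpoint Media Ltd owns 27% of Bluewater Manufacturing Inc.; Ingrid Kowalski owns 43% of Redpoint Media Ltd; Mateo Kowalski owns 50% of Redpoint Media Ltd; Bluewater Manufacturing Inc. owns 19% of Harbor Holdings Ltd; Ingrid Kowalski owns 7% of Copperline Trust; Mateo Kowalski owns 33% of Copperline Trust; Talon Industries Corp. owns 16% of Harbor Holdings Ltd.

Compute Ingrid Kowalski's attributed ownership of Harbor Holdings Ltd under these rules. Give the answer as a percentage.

7.7789%

By parent–child attribution (R3), Ingrid Kowalski is treated as also owning Mateo Kowalski's interest in Redpoint Media Ltd, giving 43% + 50% = 93%.
By parent–child attribution (R3), Ingrid Kowalski is treated as also owning Mateo Kowalski's interest in Copperline Trust, giving 7% + 33% = 40%.
Chain via Redpoint Media Ltd → Bluewater Manufacturing Inc. (R1): 93% × 27% × 19% = 4.7709% of Harbor Holdings Ltd.
Chain via Copperline Trust → Talon Industries Corp. (R1): 40% × 47% × 16% = 3.008% of Harbor Holdings Ltd.
Aggregating (R2): 4.7709% + 3.008% = 7.7789%.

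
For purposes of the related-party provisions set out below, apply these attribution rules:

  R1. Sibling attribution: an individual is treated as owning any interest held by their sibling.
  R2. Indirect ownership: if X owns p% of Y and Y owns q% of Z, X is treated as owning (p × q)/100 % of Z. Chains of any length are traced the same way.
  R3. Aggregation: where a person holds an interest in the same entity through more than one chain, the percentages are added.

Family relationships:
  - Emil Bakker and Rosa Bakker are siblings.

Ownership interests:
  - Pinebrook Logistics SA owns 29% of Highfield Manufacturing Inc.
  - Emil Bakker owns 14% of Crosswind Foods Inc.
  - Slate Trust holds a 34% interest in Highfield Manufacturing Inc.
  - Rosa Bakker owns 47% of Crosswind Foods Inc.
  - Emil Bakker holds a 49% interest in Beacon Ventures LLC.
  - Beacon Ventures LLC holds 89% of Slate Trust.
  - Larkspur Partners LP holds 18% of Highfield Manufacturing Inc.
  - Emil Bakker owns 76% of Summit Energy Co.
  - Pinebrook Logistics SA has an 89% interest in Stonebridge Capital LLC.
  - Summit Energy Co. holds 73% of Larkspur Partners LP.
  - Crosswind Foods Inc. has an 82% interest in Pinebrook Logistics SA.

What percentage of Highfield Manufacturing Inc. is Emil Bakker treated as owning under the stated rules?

39.3196%

By sibling attribution (R1), Emil Bakker is treated as also owning Rosa Bakker's interest in Crosswind Foods Inc, giving 14% + 47% = 61%.
Chain via Crosswind Foods Inc. → Pinebrook Logistics SA (R2): 61% × 82% × 29% = 14.5058% of Highfield Manufacturing Inc.
Chain via Beacon Ventures LLC → Slate Trust (R2): 49% × 89% × 34% = 14.8274% of Highfield Manufacturing Inc.
Chain via Summit Energy Co. → Larkspur Partners LP (R2): 76% × 73% × 18% = 9.9864% of Highfield Manufacturing Inc.
Aggregating (R3): 14.5058% + 14.8274% + 9.9864% = 39.3196%.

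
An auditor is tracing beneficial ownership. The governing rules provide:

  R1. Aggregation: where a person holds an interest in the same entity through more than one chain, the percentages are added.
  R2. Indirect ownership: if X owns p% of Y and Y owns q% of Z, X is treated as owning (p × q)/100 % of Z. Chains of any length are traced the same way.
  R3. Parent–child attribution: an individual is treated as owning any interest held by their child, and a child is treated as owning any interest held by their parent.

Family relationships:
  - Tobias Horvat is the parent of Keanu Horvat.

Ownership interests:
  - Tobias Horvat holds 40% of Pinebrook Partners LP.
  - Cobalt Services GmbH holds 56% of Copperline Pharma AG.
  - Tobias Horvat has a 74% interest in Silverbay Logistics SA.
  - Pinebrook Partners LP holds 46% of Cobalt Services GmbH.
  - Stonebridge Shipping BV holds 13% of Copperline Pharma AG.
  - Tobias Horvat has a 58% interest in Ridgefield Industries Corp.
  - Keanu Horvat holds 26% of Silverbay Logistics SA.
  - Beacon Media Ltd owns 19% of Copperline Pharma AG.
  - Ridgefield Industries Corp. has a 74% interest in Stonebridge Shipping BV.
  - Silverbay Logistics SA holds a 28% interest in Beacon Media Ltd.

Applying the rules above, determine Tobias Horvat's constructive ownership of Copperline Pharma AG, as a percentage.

21.2036%

By parent–child attribution (R3), Tobias Horvat is treated as also owning Keanu Horvat's interest in Silverbay Logistics SA, giving 74% + 26% = 100%.
Chain via Silverbay Logistics SA → Beacon Media Ltd (R2): 100% × 28% × 19% = 5.32% of Copperline Pharma AG.
Chain via Pinebrook Partners LP → Cobalt Services GmbH (R2): 40% × 46% × 56% = 10.304% of Copperline Pharma AG.
Chain via Ridgefield Industries Corp. → Stonebridge Shipping BV (R2): 58% × 74% × 13% = 5.5796% of Copperline Pharma AG.
Aggregating (R1): 5.32% + 10.304% + 5.5796% = 21.2036%.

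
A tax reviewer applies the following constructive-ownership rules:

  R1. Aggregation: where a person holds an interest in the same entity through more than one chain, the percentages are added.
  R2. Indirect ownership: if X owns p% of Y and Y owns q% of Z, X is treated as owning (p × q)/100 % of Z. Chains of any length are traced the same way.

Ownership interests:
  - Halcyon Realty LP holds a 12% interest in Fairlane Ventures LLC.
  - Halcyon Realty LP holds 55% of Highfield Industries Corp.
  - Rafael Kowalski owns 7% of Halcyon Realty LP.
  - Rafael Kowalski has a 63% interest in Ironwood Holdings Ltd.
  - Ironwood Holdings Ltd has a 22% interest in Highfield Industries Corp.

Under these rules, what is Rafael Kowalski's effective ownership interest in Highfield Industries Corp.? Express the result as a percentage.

17.71%

Chain via Halcyon Realty LP (R2): 7% × 55% = 3.85% of Highfield Industries Corp.
Chain via Ironwood Holdings Ltd (R2): 63% × 22% = 13.86% of Highfield Industries Corp.
Aggregating (R1): 3.85% + 13.86% = 17.71%.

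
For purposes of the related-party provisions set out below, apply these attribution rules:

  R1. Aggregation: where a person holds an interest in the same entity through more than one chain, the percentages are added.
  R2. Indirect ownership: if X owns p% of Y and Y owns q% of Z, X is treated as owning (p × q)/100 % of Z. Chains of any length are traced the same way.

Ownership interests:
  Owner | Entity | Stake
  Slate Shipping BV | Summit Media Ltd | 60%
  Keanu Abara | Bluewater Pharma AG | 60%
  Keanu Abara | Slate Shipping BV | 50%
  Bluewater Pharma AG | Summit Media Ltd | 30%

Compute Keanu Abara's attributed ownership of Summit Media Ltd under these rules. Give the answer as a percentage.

48%

Chain via Slate Shipping BV (R2): 50% × 60% = 30% of Summit Media Ltd.
Chain via Bluewater Pharma AG (R2): 60% × 30% = 18% of Summit Media Ltd.
Aggregating (R1): 30% + 18% = 48%.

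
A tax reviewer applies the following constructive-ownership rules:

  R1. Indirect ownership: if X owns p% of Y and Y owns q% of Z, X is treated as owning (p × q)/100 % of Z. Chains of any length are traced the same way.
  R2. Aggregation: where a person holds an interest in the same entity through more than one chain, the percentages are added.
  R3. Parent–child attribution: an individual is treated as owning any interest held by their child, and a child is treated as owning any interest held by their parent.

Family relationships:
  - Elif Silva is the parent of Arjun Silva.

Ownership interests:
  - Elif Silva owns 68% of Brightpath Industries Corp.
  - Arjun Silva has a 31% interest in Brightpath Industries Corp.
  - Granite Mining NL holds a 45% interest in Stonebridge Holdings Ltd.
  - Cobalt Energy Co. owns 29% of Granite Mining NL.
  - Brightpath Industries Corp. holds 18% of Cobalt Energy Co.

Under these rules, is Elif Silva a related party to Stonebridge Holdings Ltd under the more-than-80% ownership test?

No

By parent–child attribution (R3), Elif Silva is treated as also owning Arjun Silva's interest in Brightpath Industries Corp, giving 68% + 31% = 99%.
Chain via Brightpath Industries Corp. → Cobalt Energy Co. → Granite Mining NL (R1): 99% × 18% × 29% × 45% = 2.32551% of Stonebridge Holdings Ltd.
2.32551% does not exceed the 80% threshold, so Elif is not a related party to Stonebridge Holdings Ltd.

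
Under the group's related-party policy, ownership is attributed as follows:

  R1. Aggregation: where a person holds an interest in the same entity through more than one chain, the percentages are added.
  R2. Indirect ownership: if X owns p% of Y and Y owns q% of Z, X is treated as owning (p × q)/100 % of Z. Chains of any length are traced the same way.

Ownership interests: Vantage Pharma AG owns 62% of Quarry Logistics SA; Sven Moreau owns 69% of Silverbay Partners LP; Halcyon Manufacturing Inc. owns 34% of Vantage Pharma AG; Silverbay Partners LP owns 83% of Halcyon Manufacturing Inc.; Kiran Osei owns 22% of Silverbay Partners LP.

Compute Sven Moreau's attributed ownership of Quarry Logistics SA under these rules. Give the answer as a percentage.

Chain via Silverbay Partners LP → Halcyon Manufacturing Inc. → Vantage Pharma AG (R2): 69% × 83% × 34% × 62% = 12.072516% of Quarry Logistics SA.

12.072516%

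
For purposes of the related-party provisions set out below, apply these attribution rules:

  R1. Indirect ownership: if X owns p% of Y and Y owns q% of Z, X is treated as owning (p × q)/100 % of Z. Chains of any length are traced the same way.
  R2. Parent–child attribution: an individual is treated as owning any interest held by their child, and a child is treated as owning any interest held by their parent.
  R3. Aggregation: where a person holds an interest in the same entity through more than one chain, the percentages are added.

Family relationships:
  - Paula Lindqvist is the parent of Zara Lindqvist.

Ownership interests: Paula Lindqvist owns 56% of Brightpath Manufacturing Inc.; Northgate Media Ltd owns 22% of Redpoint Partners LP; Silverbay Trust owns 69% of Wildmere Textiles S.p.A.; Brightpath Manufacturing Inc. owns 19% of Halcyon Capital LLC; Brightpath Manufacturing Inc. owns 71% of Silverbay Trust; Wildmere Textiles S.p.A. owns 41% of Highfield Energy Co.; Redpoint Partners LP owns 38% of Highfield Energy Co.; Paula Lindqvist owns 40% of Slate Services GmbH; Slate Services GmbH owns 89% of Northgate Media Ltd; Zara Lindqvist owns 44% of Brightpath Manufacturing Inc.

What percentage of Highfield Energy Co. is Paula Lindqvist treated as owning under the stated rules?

By parent–child attribution (R2), Paula Lindqvist is treated as also owning Zara Lindqvist's interest in Brightpath Manufacturing Inc, giving 56% + 44% = 100%.
Chain via Brightpath Manufacturing Inc. → Silverbay Trust → Wildmere Textiles S.p.A. (R1): 100% × 71% × 69% × 41% = 20.0859% of Highfield Energy Co.
Chain via Slate Services GmbH → Northgate Media Ltd → Redpoint Partners LP (R1): 40% × 89% × 22% × 38% = 2.97616% of Highfield Energy Co.
Aggregating (R3): 20.0859% + 2.97616% = 23.06206%.

23.06206%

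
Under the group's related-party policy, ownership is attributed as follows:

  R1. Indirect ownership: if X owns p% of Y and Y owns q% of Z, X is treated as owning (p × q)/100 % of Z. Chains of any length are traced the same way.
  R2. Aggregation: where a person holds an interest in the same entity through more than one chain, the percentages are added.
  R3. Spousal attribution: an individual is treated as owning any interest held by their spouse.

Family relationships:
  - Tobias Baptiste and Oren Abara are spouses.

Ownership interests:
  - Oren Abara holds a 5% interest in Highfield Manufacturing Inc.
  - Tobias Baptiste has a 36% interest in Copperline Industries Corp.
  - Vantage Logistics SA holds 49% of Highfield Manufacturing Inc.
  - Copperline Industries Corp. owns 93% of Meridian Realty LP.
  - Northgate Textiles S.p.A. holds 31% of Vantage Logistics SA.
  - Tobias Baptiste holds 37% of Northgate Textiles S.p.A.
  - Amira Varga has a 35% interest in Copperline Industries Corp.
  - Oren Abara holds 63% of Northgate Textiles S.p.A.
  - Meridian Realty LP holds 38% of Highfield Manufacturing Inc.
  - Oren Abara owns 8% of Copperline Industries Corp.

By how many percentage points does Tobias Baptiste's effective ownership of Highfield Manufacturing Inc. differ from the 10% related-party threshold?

25.7396

By spousal attribution (R3), Tobias Baptiste is treated as also owning Oren Abara's interest in Northgate Textiles S.p.A, giving 37% + 63% = 100%.
By spousal attribution (R3), Tobias Baptiste is treated as also owning Oren Abara's interest in Copperline Industries Corp, giving 36% + 8% = 44%.
By spousal attribution (R3), Tobias Baptiste is treated as owning Oren Abara's 5% interest in Highfield Manufacturing Inc.
Chain via Northgate Textiles S.p.A. → Vantage Logistics SA (R1): 100% × 31% × 49% = 15.19% of Highfield Manufacturing Inc.
Chain via Copperline Industries Corp. → Meridian Realty LP (R1): 44% × 93% × 38% = 15.5496% of Highfield Manufacturing Inc.
Direct interest in Highfield Manufacturing Inc: 5%.
Aggregating (R2): 15.19% + 15.5496% + 5% = 35.7396%.
35.7396% exceeds the 10% threshold by 25.7396 percentage points.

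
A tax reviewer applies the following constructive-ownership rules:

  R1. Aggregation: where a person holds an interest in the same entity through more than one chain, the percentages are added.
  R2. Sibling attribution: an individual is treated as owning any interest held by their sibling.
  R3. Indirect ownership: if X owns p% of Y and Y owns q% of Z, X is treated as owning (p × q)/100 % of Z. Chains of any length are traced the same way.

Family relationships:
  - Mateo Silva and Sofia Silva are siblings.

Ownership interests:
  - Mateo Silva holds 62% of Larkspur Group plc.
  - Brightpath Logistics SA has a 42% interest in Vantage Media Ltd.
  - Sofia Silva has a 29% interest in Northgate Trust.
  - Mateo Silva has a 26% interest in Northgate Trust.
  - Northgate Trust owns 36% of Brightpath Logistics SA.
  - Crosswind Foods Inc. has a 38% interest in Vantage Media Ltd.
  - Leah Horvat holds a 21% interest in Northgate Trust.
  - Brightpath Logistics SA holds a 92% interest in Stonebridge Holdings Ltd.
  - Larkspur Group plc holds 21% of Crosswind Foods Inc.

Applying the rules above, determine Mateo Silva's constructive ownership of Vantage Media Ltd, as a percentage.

By sibling attribution (R2), Mateo Silva is treated as also owning Sofia Silva's interest in Northgate Trust, giving 26% + 29% = 55%.
Chain via Northgate Trust → Brightpath Logistics SA (R3): 55% × 36% × 42% = 8.316% of Vantage Media Ltd.
Chain via Larkspur Group plc → Crosswind Foods Inc. (R3): 62% × 21% × 38% = 4.9476% of Vantage Media Ltd.
Aggregating (R1): 8.316% + 4.9476% = 13.2636%.

13.2636%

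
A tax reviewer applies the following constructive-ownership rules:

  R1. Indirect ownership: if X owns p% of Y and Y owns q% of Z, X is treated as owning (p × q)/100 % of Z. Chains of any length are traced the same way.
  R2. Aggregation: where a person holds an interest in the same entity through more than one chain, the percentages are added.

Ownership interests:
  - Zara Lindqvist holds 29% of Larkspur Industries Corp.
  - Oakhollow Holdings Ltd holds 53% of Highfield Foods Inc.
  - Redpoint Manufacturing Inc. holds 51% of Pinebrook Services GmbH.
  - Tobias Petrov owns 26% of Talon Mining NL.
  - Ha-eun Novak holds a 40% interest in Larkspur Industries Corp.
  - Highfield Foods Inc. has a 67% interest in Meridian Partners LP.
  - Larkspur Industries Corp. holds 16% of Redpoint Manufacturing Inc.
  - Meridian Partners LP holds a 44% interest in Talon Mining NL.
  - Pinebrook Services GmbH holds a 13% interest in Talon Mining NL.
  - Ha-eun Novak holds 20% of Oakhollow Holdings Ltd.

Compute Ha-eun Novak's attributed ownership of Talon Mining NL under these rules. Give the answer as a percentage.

3.5492%

Chain via Larkspur Industries Corp. → Redpoint Manufacturing Inc. → Pinebrook Services GmbH (R1): 40% × 16% × 51% × 13% = 0.42432% of Talon Mining NL.
Chain via Oakhollow Holdings Ltd → Highfield Foods Inc. → Meridian Partners LP (R1): 20% × 53% × 67% × 44% = 3.12488% of Talon Mining NL.
Aggregating (R2): 0.42432% + 3.12488% = 3.5492%.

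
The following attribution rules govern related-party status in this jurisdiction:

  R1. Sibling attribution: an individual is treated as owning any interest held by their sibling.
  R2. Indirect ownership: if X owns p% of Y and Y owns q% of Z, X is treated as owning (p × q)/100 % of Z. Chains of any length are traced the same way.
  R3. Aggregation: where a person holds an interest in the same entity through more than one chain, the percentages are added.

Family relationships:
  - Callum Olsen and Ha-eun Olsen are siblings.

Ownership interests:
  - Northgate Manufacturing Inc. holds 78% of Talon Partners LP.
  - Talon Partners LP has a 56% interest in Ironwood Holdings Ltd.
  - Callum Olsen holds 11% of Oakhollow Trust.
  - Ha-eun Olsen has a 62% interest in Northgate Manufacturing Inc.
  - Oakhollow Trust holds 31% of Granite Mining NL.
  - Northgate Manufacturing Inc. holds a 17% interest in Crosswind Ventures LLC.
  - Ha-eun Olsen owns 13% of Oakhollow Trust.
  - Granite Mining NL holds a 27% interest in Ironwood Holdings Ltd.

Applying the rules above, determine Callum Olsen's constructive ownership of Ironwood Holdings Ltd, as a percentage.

By sibling attribution (R1), Callum Olsen is treated as also owning Ha-eun Olsen's interest in Oakhollow Trust, giving 11% + 13% = 24%.
By sibling attribution (R1), Callum Olsen is treated as owning Ha-eun Olsen's 62% interest in Northgate Manufacturing Inc.
Chain via Oakhollow Trust → Granite Mining NL (R2): 24% × 31% × 27% = 2.0088% of Ironwood Holdings Ltd.
Chain via Northgate Manufacturing Inc. → Talon Partners LP (R2): 62% × 78% × 56% = 27.0816% of Ironwood Holdings Ltd.
Aggregating (R3): 2.0088% + 27.0816% = 29.0904%.

29.0904%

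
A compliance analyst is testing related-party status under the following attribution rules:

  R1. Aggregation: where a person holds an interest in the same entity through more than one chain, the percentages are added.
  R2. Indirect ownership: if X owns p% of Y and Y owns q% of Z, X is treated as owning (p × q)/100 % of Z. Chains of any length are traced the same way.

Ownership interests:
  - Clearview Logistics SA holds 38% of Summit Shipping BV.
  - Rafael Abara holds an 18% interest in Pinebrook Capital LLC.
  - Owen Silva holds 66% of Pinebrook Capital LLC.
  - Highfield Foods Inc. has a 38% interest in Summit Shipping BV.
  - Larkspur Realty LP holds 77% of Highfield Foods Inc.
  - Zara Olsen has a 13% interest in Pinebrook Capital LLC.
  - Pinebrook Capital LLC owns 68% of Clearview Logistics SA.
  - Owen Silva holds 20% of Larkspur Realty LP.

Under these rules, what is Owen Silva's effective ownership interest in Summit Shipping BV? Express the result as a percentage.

Chain via Larkspur Realty LP → Highfield Foods Inc. (R2): 20% × 77% × 38% = 5.852% of Summit Shipping BV.
Chain via Pinebrook Capital LLC → Clearview Logistics SA (R2): 66% × 68% × 38% = 17.0544% of Summit Shipping BV.
Aggregating (R1): 5.852% + 17.0544% = 22.9064%.

22.9064%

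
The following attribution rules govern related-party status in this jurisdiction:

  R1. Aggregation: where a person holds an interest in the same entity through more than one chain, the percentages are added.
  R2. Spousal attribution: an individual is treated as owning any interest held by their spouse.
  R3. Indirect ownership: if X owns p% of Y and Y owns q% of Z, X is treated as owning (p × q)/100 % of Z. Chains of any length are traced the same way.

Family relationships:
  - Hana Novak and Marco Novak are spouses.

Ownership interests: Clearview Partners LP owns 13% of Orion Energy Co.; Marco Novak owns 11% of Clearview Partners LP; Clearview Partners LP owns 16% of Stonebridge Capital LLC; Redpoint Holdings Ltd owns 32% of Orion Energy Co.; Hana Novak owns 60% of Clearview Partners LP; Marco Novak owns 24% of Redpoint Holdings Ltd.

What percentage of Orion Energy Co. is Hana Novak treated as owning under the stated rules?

16.91%

By spousal attribution (R2), Hana Novak is treated as also owning Marco Novak's interest in Clearview Partners LP, giving 60% + 11% = 71%.
By spousal attribution (R2), Hana Novak is treated as owning Marco Novak's 24% interest in Redpoint Holdings Ltd.
Chain via Clearview Partners LP (R3): 71% × 13% = 9.23% of Orion Energy Co.
Chain via Redpoint Holdings Ltd (R3): 24% × 32% = 7.68% of Orion Energy Co.
Aggregating (R1): 9.23% + 7.68% = 16.91%.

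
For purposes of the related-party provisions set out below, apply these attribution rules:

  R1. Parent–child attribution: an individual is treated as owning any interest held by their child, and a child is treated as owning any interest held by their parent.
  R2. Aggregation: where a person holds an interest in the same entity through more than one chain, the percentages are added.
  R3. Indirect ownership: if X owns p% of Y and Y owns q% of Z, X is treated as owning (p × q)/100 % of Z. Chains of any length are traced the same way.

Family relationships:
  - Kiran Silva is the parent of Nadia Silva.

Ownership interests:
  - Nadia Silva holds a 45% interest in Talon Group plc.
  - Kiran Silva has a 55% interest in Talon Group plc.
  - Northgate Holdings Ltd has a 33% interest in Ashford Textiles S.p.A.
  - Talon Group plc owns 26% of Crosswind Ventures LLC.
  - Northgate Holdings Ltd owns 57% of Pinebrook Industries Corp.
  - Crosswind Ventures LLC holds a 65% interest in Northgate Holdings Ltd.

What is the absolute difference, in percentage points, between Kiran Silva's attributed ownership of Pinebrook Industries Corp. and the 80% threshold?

By parent–child attribution (R1), Kiran Silva is treated as also owning Nadia Silva's interest in Talon Group plc, giving 55% + 45% = 100%.
Chain via Talon Group plc → Crosswind Ventures LLC → Northgate Holdings Ltd (R3): 100% × 26% × 65% × 57% = 9.633% of Pinebrook Industries Corp.
9.633% falls short of the 80% threshold by 70.367 percentage points.

70.367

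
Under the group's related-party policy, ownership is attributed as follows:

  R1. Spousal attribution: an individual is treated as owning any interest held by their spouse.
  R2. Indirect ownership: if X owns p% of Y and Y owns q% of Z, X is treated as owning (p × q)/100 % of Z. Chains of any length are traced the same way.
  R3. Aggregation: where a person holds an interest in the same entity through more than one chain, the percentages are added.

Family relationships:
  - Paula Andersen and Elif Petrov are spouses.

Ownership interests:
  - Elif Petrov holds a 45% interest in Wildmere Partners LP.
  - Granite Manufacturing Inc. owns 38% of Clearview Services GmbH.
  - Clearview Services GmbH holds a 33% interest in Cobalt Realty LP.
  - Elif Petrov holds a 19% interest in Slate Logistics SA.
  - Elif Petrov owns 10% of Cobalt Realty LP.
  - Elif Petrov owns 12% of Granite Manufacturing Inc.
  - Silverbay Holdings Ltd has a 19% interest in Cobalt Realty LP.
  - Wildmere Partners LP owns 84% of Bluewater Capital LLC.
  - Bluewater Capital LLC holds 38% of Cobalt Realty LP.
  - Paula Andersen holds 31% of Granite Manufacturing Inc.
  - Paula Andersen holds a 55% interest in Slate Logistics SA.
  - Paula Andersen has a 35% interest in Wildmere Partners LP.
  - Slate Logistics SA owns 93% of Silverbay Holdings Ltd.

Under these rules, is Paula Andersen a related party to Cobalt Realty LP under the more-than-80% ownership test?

No

By spousal attribution (R1), Paula Andersen is treated as also owning Elif Petrov's interest in Slate Logistics SA, giving 55% + 19% = 74%.
By spousal attribution (R1), Paula Andersen is treated as also owning Elif Petrov's interest in Granite Manufacturing Inc, giving 31% + 12% = 43%.
By spousal attribution (R1), Paula Andersen is treated as also owning Elif Petrov's interest in Wildmere Partners LP, giving 35% + 45% = 80%.
By spousal attribution (R1), Paula Andersen is treated as owning Elif Petrov's 10% interest in Cobalt Realty LP.
Chain via Slate Logistics SA → Silverbay Holdings Ltd (R2): 74% × 93% × 19% = 13.0758% of Cobalt Realty LP.
Chain via Granite Manufacturing Inc. → Clearview Services GmbH (R2): 43% × 38% × 33% = 5.3922% of Cobalt Realty LP.
Chain via Wildmere Partners LP → Bluewater Capital LLC (R2): 80% × 84% × 38% = 25.536% of Cobalt Realty LP.
Direct interest in Cobalt Realty LP: 10%.
Aggregating (R3): 13.0758% + 5.3922% + 25.536% + 10% = 54.004%.
54.004% does not exceed the 80% threshold, so Paula is not a related party to Cobalt Realty LP.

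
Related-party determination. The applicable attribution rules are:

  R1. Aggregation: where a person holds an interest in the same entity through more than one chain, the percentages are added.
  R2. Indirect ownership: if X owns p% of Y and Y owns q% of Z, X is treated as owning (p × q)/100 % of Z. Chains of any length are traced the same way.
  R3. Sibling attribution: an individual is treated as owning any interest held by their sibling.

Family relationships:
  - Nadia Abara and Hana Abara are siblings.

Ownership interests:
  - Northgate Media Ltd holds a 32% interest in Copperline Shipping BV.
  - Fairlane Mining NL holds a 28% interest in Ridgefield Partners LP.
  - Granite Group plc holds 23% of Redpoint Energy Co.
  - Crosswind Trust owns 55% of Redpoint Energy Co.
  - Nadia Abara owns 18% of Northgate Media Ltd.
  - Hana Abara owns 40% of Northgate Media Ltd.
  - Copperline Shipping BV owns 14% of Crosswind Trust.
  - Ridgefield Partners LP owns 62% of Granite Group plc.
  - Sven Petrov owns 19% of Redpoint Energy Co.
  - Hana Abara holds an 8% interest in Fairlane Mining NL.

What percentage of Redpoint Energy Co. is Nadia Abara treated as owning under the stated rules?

By sibling attribution (R3), Nadia Abara is treated as also owning Hana Abara's interest in Northgate Media Ltd, giving 18% + 40% = 58%.
By sibling attribution (R3), Nadia Abara is treated as owning Hana Abara's 8% interest in Fairlane Mining NL.
Chain via Northgate Media Ltd → Copperline Shipping BV → Crosswind Trust (R2): 58% × 32% × 14% × 55% = 1.42912% of Redpoint Energy Co.
Chain via Fairlane Mining NL → Ridgefield Partners LP → Granite Group plc (R2): 8% × 28% × 62% × 23% = 0.319424% of Redpoint Energy Co.
Aggregating (R1): 1.42912% + 0.319424% = 1.748544%.

1.748544%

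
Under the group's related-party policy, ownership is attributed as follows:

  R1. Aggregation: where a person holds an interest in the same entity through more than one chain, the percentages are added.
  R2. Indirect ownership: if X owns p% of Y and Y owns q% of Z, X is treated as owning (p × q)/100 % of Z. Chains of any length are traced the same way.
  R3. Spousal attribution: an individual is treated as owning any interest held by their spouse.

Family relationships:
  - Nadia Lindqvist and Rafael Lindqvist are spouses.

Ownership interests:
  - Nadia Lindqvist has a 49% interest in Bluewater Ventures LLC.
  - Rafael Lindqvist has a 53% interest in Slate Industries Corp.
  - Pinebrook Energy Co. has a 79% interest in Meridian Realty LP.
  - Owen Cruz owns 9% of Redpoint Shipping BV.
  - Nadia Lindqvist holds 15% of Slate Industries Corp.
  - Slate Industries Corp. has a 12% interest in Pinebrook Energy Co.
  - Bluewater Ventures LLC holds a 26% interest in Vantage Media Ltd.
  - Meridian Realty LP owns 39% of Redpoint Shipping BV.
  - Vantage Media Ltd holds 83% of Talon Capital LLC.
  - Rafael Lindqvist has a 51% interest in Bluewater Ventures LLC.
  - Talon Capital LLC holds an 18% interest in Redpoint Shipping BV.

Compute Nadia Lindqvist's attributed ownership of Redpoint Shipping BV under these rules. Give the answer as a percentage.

By spousal attribution (R3), Nadia Lindqvist is treated as also owning Rafael Lindqvist's interest in Slate Industries Corp, giving 15% + 53% = 68%.
By spousal attribution (R3), Nadia Lindqvist is treated as also owning Rafael Lindqvist's interest in Bluewater Ventures LLC, giving 49% + 51% = 100%.
Chain via Slate Industries Corp. → Pinebrook Energy Co. → Meridian Realty LP (R2): 68% × 12% × 79% × 39% = 2.514096% of Redpoint Shipping BV.
Chain via Bluewater Ventures LLC → Vantage Media Ltd → Talon Capital LLC (R2): 100% × 26% × 83% × 18% = 3.8844% of Redpoint Shipping BV.
Aggregating (R1): 2.514096% + 3.8844% = 6.398496%.

6.398496%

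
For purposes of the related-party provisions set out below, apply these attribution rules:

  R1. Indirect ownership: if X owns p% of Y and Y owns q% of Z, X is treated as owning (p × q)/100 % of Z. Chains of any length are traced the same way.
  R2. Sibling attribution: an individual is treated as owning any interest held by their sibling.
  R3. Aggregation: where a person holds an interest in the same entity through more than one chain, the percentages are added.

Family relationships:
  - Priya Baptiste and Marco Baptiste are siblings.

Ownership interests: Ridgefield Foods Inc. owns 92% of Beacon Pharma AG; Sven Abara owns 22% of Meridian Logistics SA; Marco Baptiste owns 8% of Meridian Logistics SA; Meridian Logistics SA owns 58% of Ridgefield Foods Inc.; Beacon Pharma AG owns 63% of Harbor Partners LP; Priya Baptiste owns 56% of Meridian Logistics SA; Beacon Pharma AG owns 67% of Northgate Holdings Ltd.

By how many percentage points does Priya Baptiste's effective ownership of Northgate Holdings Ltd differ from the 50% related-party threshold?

27.119232

By sibling attribution (R2), Priya Baptiste is treated as also owning Marco Baptiste's interest in Meridian Logistics SA, giving 56% + 8% = 64%.
Chain via Meridian Logistics SA → Ridgefield Foods Inc. → Beacon Pharma AG (R1): 64% × 58% × 92% × 67% = 22.880768% of Northgate Holdings Ltd.
22.880768% falls short of the 50% threshold by 27.119232 percentage points.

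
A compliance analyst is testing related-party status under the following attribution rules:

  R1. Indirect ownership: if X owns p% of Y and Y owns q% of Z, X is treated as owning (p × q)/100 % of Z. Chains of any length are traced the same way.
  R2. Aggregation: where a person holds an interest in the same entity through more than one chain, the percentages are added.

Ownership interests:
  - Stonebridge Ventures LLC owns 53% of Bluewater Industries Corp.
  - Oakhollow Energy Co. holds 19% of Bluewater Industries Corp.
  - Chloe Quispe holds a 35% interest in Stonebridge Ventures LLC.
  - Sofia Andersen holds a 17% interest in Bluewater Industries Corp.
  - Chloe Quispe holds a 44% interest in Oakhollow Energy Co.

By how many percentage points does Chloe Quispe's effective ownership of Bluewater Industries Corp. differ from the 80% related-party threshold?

53.09

Chain via Stonebridge Ventures LLC (R1): 35% × 53% = 18.55% of Bluewater Industries Corp.
Chain via Oakhollow Energy Co. (R1): 44% × 19% = 8.36% of Bluewater Industries Corp.
Aggregating (R2): 18.55% + 8.36% = 26.91%.
26.91% falls short of the 80% threshold by 53.09 percentage points.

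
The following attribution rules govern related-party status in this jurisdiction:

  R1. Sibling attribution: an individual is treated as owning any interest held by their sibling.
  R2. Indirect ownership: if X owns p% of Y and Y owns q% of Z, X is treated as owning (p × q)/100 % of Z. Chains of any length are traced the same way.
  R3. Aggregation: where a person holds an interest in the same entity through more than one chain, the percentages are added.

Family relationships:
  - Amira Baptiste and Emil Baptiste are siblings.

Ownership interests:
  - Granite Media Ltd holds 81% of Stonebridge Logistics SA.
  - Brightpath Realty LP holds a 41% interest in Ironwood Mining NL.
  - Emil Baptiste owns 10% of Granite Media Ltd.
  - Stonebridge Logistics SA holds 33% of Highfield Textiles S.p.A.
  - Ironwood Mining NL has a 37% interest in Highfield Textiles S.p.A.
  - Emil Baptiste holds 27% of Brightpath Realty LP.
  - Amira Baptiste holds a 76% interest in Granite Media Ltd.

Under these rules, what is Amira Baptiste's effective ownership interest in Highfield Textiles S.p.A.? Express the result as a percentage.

By sibling attribution (R1), Amira Baptiste is treated as also owning Emil Baptiste's interest in Granite Media Ltd, giving 76% + 10% = 86%.
By sibling attribution (R1), Amira Baptiste is treated as owning Emil Baptiste's 27% interest in Brightpath Realty LP.
Chain via Granite Media Ltd → Stonebridge Logistics SA (R2): 86% × 81% × 33% = 22.9878% of Highfield Textiles S.p.A.
Chain via Brightpath Realty LP → Ironwood Mining NL (R2): 27% × 41% × 37% = 4.0959% of Highfield Textiles S.p.A.
Aggregating (R3): 22.9878% + 4.0959% = 27.0837%.

27.0837%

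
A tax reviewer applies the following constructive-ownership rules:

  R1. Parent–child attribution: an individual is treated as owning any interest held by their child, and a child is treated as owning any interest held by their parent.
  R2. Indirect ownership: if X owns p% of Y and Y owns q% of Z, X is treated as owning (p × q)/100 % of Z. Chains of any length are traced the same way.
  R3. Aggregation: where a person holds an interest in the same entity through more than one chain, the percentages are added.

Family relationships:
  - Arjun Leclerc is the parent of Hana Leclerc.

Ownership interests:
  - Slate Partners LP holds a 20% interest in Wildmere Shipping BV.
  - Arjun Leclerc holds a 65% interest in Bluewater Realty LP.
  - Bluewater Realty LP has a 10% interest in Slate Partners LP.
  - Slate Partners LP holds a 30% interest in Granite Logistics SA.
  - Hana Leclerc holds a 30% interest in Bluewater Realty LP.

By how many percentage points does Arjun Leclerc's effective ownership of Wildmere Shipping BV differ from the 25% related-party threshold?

By parent–child attribution (R1), Arjun Leclerc is treated as also owning Hana Leclerc's interest in Bluewater Realty LP, giving 65% + 30% = 95%.
Chain via Bluewater Realty LP → Slate Partners LP (R2): 95% × 10% × 20% = 1.9% of Wildmere Shipping BV.
1.9% falls short of the 25% threshold by 23.1 percentage points.

23.1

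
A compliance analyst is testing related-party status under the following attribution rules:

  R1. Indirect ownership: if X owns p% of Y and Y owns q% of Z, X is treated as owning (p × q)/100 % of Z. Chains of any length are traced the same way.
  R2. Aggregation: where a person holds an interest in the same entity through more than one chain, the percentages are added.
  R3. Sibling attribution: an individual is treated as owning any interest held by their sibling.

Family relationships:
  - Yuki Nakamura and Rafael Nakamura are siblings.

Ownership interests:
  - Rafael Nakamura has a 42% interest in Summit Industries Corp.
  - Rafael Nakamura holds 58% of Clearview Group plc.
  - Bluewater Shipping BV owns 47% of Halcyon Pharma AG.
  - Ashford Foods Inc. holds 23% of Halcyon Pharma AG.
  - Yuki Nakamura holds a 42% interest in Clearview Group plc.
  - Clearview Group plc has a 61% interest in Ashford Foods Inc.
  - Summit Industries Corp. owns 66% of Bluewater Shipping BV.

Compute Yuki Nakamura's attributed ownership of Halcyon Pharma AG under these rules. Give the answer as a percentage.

27.0584%

By sibling attribution (R3), Yuki Nakamura is treated as also owning Rafael Nakamura's interest in Clearview Group plc, giving 42% + 58% = 100%.
By sibling attribution (R3), Yuki Nakamura is treated as owning Rafael Nakamura's 42% interest in Summit Industries Corp.
Chain via Clearview Group plc → Ashford Foods Inc. (R1): 100% × 61% × 23% = 14.03% of Halcyon Pharma AG.
Chain via Summit Industries Corp. → Bluewater Shipping BV (R1): 42% × 66% × 47% = 13.0284% of Halcyon Pharma AG.
Aggregating (R2): 14.03% + 13.0284% = 27.0584%.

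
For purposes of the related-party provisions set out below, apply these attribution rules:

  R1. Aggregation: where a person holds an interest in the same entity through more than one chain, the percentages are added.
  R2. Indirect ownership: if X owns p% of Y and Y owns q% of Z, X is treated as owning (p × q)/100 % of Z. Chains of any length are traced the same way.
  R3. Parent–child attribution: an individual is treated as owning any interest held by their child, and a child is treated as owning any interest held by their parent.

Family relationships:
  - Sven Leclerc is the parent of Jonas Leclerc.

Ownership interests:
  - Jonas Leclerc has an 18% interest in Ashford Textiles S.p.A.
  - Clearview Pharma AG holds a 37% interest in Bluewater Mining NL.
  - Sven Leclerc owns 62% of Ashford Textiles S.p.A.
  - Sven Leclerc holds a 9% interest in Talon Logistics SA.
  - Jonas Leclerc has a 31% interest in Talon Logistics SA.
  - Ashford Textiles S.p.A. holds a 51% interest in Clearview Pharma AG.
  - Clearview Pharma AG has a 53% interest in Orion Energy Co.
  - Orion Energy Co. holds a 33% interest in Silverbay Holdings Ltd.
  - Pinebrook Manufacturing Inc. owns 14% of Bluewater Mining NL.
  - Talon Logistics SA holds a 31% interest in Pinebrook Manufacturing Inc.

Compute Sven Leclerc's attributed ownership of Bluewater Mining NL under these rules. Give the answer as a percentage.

16.832%

By parent–child attribution (R3), Sven Leclerc is treated as also owning Jonas Leclerc's interest in Talon Logistics SA, giving 9% + 31% = 40%.
By parent–child attribution (R3), Sven Leclerc is treated as also owning Jonas Leclerc's interest in Ashford Textiles S.p.A, giving 62% + 18% = 80%.
Chain via Talon Logistics SA → Pinebrook Manufacturing Inc. (R2): 40% × 31% × 14% = 1.736% of Bluewater Mining NL.
Chain via Ashford Textiles S.p.A. → Clearview Pharma AG (R2): 80% × 51% × 37% = 15.096% of Bluewater Mining NL.
Aggregating (R1): 1.736% + 15.096% = 16.832%.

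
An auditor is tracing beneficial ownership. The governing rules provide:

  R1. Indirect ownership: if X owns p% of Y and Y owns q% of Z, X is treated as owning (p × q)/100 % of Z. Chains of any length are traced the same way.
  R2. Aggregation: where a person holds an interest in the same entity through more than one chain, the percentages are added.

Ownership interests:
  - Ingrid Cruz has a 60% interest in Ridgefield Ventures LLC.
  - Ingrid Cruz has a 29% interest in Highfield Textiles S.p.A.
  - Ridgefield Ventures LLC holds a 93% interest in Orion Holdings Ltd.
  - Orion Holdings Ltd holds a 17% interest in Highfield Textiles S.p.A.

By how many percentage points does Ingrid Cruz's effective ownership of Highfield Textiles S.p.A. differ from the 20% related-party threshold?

18.486

Chain via Ridgefield Ventures LLC → Orion Holdings Ltd (R1): 60% × 93% × 17% = 9.486% of Highfield Textiles S.p.A.
Direct interest in Highfield Textiles S.p.A: 29%.
Aggregating (R2): 9.486% + 29% = 38.486%.
38.486% exceeds the 20% threshold by 18.486 percentage points.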